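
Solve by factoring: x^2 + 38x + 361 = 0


We need two numbers that multiply to 361 and add to 38.
Those numbers are 19 and 19 (since 19 * 19 = 361 and 19 + 19 = 38).
So x^2 + 38x + 361 = (x + 19)(x + 19) = 0
Setting each factor to zero: x = -19 or x = -19

x = -19


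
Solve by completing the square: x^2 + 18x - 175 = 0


Start: x^2 + 18x - 175 = 0
Move constant: x^2 + 18x = 175
Half of 18 is 9, squared is 81
Add 81 to both sides: x^2 + 18x + 81 = 256
(x + 9)^2 = 256
x + 9 = ±16
x = -9 + 16 = 7 or x = -9 - 16 = -25

x = -25, x = 7


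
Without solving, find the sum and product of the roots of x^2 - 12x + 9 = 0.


By Vieta's formulas for ax^2 + bx + c = 0:
  Sum of roots = -b/a
  Product of roots = c/a

Here a = 1, b = -12, c = 9
Sum = -(-12)/1 = 12
Product = 9/1 = 9

Sum = 12, Product = 9


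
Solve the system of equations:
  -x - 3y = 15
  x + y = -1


Using Cramer's rule:
Determinant D = (-1)(1) - (1)(-3) = -1 + 3 = 2
Dx = (15)(1) - (-1)(-3) = 15 - 3 = 12
Dy = (-1)(-1) - (1)(15) = 1 - 15 = -14
x = Dx/D = 12/2 = 6
y = Dy/D = -14/2 = -7

x = 6, y = -7


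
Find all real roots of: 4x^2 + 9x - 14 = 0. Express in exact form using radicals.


Using the quadratic formula: x = (-b ± sqrt(b^2 - 4ac)) / (2a)
Here a = 4, b = 9, c = -14
Discriminant = b^2 - 4ac = 9^2 - 4(4)(-14) = 81 + 224 = 305
Since discriminant = 305 > 0, there are two real roots.
x = (-9 ± sqrt(305)) / 8
Numerically: x ≈ 1.0580 or x ≈ -3.3080

x = (-9 + sqrt(305)) / 8 or x = (-9 - sqrt(305)) / 8


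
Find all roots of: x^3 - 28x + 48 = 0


Let p(x) = x^3 - 28x + 48. By the rational root theorem (leading coefficient 1), any rational root is an integer divisor of 48: try ±1, ±2, ... in turn.
Test x = 1: value = 21 ≠ 0.
Test x = -1: value = 75 ≠ 0.
Test x = 2: value = 0 ✓, so (x - 2) is a factor.
Synthetic division by (x - 2): bring down 1; 1(2) + 0 = 2; 2(2) - 28 = -24; (-24)(2) + 48 = 0 → quotient x^2 + 2x - 24, remainder 0.
Solve the quadratic x^2 + 2x - 24 = 0: discriminant = 2^2 - 4(1)(-24) = 4 + 96 = 100.
sqrt(100) = 10, so x = (-2 ± 10)/2: x = 4 or x = -6.
Collecting all roots found:

x = -6, x = 2, x = 4


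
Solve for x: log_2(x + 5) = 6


Convert to exponential form: x + 5 = 2^6 = 64
x = 64 - 5 = 59
Check: log_2(59 + 5) = log_2(64) = log_2(64) = 6 ✓

x = 59


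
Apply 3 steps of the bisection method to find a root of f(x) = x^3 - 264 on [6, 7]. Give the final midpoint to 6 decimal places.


f(x) = x^3 - 264
f(6) = -48 < 0
f(7) = 79 > 0

Step 1: midpoint = (6.000000 + 7.000000)/2 = 6.500000
  f(6.500000) = 10.625000
  f(mid) > 0, so root is in [6.000000, 6.500000]

Step 2: midpoint = (6.000000 + 6.500000)/2 = 6.250000
  f(6.250000) = -19.859375
  f(mid) < 0, so root is in [6.250000, 6.500000]

Step 3: midpoint = (6.250000 + 6.500000)/2 = 6.375000
  f(6.375000) = -4.916016
  f(mid) < 0, so root is in [6.375000, 6.500000]

midpoint = 6.375000


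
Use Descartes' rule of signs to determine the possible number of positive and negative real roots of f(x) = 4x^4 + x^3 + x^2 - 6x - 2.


Descartes' rule of signs:

For positive roots, count sign changes in f(x) = 4x^4 + x^3 + x^2 - 6x - 2:
Signs of coefficients: +, +, +, -, -
Number of sign changes: 1
Possible positive real roots: 1

For negative roots, examine f(-x) = 4x^4 - x^3 + x^2 + 6x - 2:
Signs of coefficients: +, -, +, +, -
Number of sign changes: 3
Possible negative real roots: 3, 1

Positive roots: 1; Negative roots: 3 or 1


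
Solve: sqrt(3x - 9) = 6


Square both sides: 3x - 9 = 6^2 = 36
3x = 36 + 9 = 45
x = 15
Check: sqrt(3*15 - 9) = sqrt(36) = 6 ✓

x = 15


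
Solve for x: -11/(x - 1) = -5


Multiply both sides by (x - 1): -11 = -5(x - 1)
Distribute: -11 = -5x + 5
-5x = -11 - 5 = -16
x = 16/5

x = 16/5


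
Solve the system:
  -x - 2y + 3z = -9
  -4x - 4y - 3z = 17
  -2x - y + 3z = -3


Using Cramer's rule. Expand each determinant along the first row.
D  = (-1)*[(-4)*3 - (-3)*(-1)] - (-2)*[(-4)*3 - (-3)*(-2)] + 3*[(-4)*(-1) - (-4)*(-2)]
  = (-1)*(-15) - (-2)*(-18) + 3*(-4) = -33
Dx = (-9)*[(-4)*3 - (-3)*(-1)] - (-2)*[17*3 - (-3)*(-3)] + 3*[17*(-1) - (-4)*(-3)]
  = (-9)*(-15) - (-2)*(42) + 3*(-29) = 132
Dy = (-1)*[17*3 - (-3)*(-3)] - (-9)*[(-4)*3 - (-3)*(-2)] + 3*[(-4)*(-3) - 17*(-2)]
  = (-1)*(42) - (-9)*(-18) + 3*(46) = -66
Dz = (-1)*[(-4)*(-3) - 17*(-1)] - (-2)*[(-4)*(-3) - 17*(-2)] + (-9)*[(-4)*(-1) - (-4)*(-2)]
  = (-1)*(29) - (-2)*(46) + (-9)*(-4) = 99
x = Dx/D = 132/-33 = -4, y = Dy/D = -66/-33 = 2, z = Dz/D = 99/-33 = -3
Check eq1: (-1)(-4) + (-2)(2) + (3)(-3) = -9 = -9 ✓
Check eq2: (-4)(-4) + (-4)(2) + (-3)(-3) = 17 = 17 ✓
Check eq3: (-2)(-4) + (-1)(2) + (3)(-3) = -3 = -3 ✓

x = -4, y = 2, z = -3


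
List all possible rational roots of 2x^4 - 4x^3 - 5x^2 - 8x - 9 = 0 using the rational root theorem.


Rational root theorem: possible roots are ±p/q where:
  p divides the constant term (-9): p ∈ {1, 3, 9}
  q divides the leading coefficient (2): q ∈ {1, 2}

All possible rational roots: -9, -9/2, -3, -3/2, -1, -1/2, 1/2, 1, 3/2, 3, 9/2, 9

-9, -9/2, -3, -3/2, -1, -1/2, 1/2, 1, 3/2, 3, 9/2, 9


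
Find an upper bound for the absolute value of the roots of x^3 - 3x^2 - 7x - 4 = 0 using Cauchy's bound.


Cauchy's bound: all roots r satisfy |r| <= 1 + max(|a_i/a_n|) for i = 0,...,n-1
where a_n is the leading coefficient.

Coefficients: [1, -3, -7, -4]
Leading coefficient a_n = 1
Ratios |a_i/a_n|: 3, 7, 4
Maximum ratio: 7
Cauchy's bound: |r| <= 1 + 7 = 8

Upper bound = 8


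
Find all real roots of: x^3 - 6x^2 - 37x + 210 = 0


Let p(x) = x^3 - 6x^2 - 37x + 210. By the rational root theorem (leading coefficient 1), any rational root is an integer divisor of 210: try ±1, ±2, ... in turn.
Test x = 1: value = 168 ≠ 0.
Test x = -1: value = 240 ≠ 0.
Test x = 2: value = 120 ≠ 0.
Test x = -2: value = 252 ≠ 0.
Test x = 3: value = 72 ≠ 0.
Test x = -3: value = 240 ≠ 0.
Test x = 5: value = 0 ✓, so (x - 5) is a factor.
Synthetic division by (x - 5): bring down 1; 1(5) - 6 = -1; (-1)(5) - 37 = -42; (-42)(5) + 210 = 0 → quotient x^2 - x - 42, remainder 0.
Solve the quadratic x^2 - x - 42 = 0: discriminant = (-1)^2 - 4(1)(-42) = 1 + 168 = 169.
sqrt(169) = 13, so x = (1 ± 13)/2: x = 7 or x = -6.

x = -6, x = 5, x = 7


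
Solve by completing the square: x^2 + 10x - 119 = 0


Start: x^2 + 10x - 119 = 0
Move constant: x^2 + 10x = 119
Half of 10 is 5, squared is 25
Add 25 to both sides: x^2 + 10x + 25 = 144
(x + 5)^2 = 144
x + 5 = ±12
x = -5 + 12 = 7 or x = -5 - 12 = -17

x = -17, x = 7


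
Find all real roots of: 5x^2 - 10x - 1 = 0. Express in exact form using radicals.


Using the quadratic formula: x = (-b ± sqrt(b^2 - 4ac)) / (2a)
Here a = 5, b = -10, c = -1
Discriminant = b^2 - 4ac = (-10)^2 - 4(5)(-1) = 100 + 20 = 120
Since discriminant = 120 > 0, there are two real roots.
x = (10 ± 2*sqrt(30)) / 10
Simplifying: x = (5 ± sqrt(30)) / 5
Numerically: x ≈ 2.0954 or x ≈ -0.0954

x = (5 + sqrt(30)) / 5 or x = (5 - sqrt(30)) / 5


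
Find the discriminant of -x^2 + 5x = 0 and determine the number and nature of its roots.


For ax^2 + bx + c = 0, discriminant D = b^2 - 4ac
Here a = -1, b = 5, c = 0
D = (5)^2 - 4(-1)(0) = 25 - 0 = 25

D = 25 > 0 and is a perfect square (sqrt = 5)
The equation has 2 distinct real rational roots.

Discriminant = 25, 2 distinct real rational roots


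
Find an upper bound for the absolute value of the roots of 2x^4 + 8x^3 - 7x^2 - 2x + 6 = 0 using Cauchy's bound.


Cauchy's bound: all roots r satisfy |r| <= 1 + max(|a_i/a_n|) for i = 0,...,n-1
where a_n is the leading coefficient.

Coefficients: [2, 8, -7, -2, 6]
Leading coefficient a_n = 2
Ratios |a_i/a_n|: 4, 7/2, 1, 3
Maximum ratio: 4
Cauchy's bound: |r| <= 1 + 4 = 5

Upper bound = 5


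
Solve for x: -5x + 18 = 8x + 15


Starting with: -5x + 18 = 8x + 15
Move all x terms to left: (-5 - 8)x = 15 - 18
Simplify: -13x = -3
Divide both sides by -13: x = 3/13

x = 3/13


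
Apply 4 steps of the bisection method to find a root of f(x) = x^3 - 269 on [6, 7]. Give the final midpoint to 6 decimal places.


f(x) = x^3 - 269
f(6) = -53 < 0
f(7) = 74 > 0

Step 1: midpoint = (6.000000 + 7.000000)/2 = 6.500000
  f(6.500000) = 5.625000
  f(mid) > 0, so root is in [6.000000, 6.500000]

Step 2: midpoint = (6.000000 + 6.500000)/2 = 6.250000
  f(6.250000) = -24.859375
  f(mid) < 0, so root is in [6.250000, 6.500000]

Step 3: midpoint = (6.250000 + 6.500000)/2 = 6.375000
  f(6.375000) = -9.916016
  f(mid) < 0, so root is in [6.375000, 6.500000]

Step 4: midpoint = (6.375000 + 6.500000)/2 = 6.437500
  f(6.437500) = -2.220947
  f(mid) < 0, so root is in [6.437500, 6.500000]

midpoint = 6.437500


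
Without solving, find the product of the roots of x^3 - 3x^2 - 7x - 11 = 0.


By Vieta's formulas for x^3 + bx^2 + cx + d = 0:
  r1 + r2 + r3 = -b/a = 3
  r1*r2 + r1*r3 + r2*r3 = c/a = -7
  r1*r2*r3 = -d/a = 11


Product = 11


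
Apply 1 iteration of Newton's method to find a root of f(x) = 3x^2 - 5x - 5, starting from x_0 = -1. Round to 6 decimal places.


Newton's method: x_(n+1) = x_n - f(x_n)/f'(x_n)
f(x) = 3x^2 - 5x - 5
f'(x) = 6x - 5

Iteration 1:
  f(-1.000000) = 3.000000
  f'(-1.000000) = -11.000000
  x_1 = -1.000000 - (3.000000)/(-11.000000) = -0.727273

x_1 = -0.727273


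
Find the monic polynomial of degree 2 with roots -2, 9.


A monic polynomial with roots -2, 9 is:
p(x) = (x + 2)(x - 9)
After multiplying by (x + 2): x + 2
After multiplying by (x - 9): x^2 - 7x - 18

x^2 - 7x - 18


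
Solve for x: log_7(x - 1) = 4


Convert to exponential form: x - 1 = 7^4 = 2401
x = 2401 + 1 = 2402
Check: log_7(2402 - 1) = log_7(2401) = log_7(2401) = 4 ✓

x = 2402


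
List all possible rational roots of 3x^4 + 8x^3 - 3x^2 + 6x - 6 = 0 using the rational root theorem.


Rational root theorem: possible roots are ±p/q where:
  p divides the constant term (-6): p ∈ {1, 2, 3, 6}
  q divides the leading coefficient (3): q ∈ {1, 3}

All possible rational roots: -6, -3, -2, -1, -2/3, -1/3, 1/3, 2/3, 1, 2, 3, 6

-6, -3, -2, -1, -2/3, -1/3, 1/3, 2/3, 1, 2, 3, 6


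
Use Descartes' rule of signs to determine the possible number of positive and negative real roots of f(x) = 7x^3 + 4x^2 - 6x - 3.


Descartes' rule of signs:

For positive roots, count sign changes in f(x) = 7x^3 + 4x^2 - 6x - 3:
Signs of coefficients: +, +, -, -
Number of sign changes: 1
Possible positive real roots: 1

For negative roots, examine f(-x) = -7x^3 + 4x^2 + 6x - 3:
Signs of coefficients: -, +, +, -
Number of sign changes: 2
Possible negative real roots: 2, 0

Positive roots: 1; Negative roots: 2 or 0


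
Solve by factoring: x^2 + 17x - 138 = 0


We need two numbers that multiply to -138 and add to 17.
Those numbers are -6 and 23 (since (-6) * 23 = -138 and (-6) + 23 = 17).
So x^2 + 17x - 138 = (x - 6)(x + 23) = 0
Setting each factor to zero: x = 6 or x = -23

x = -23, x = 6


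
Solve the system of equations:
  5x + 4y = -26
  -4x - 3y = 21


Using Cramer's rule:
Determinant D = (5)(-3) - (-4)(4) = -15 + 16 = 1
Dx = (-26)(-3) - (21)(4) = 78 - 84 = -6
Dy = (5)(21) - (-4)(-26) = 105 - 104 = 1
x = Dx/D = -6/1 = -6
y = Dy/D = 1/1 = 1

x = -6, y = 1


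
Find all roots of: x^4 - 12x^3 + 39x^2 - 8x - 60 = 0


Let p(x) = x^4 - 12x^3 + 39x^2 - 8x - 60. By the rational root theorem (leading coefficient 1), any rational root is an integer divisor of 60: try ±1, ±2, ... in turn.
Test x = 1: value = -40 ≠ 0.
Test x = -1: value = 0 ✓, so (x + 1) is a factor.
Synthetic division by (x + 1): bring down 1; 1(-1) - 12 = -13; (-13)(-1) + 39 = 52; 52(-1) - 8 = -60; (-60)(-1) - 60 = 0 → quotient x^3 - 13x^2 + 52x - 60, remainder 0.
Continue with the quotient x^3 - 13x^2 + 52x - 60 (candidates must divide 60; re-test x = -1 first in case it repeats).
Test x = -1: value = -126 ≠ 0.
Test x = 2: value = 0 ✓, so (x - 2) is a factor.
Synthetic division by (x - 2): bring down 1; 1(2) - 13 = -11; (-11)(2) + 52 = 30; 30(2) - 60 = 0 → quotient x^2 - 11x + 30, remainder 0.
Solve the quadratic x^2 - 11x + 30 = 0: discriminant = (-11)^2 - 4(1)(30) = 121 - 120 = 1.
sqrt(1) = 1, so x = (11 ± 1)/2: x = 6 or x = 5.
Collecting all roots found:

x = -1, x = 2, x = 5, x = 6


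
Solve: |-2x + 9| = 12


An absolute value equation |expr| = 12 gives two cases:
Case 1: -2x + 9 = 12
  -2x = 3, so x = -3/2
Case 2: -2x + 9 = -12
  -2x = -21, so x = 21/2

x = -3/2, x = 21/2


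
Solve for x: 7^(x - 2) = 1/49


Express both sides with the same base.
1/49 = 7^(-2)
Since the bases match, equate exponents: x - 2 = -2
So x = -2 - (-2) = 0

x = 0


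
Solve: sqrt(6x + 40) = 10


Square both sides: 6x + 40 = 10^2 = 100
6x = 100 - 40 = 60
x = 10
Check: sqrt(6*10 + 40) = sqrt(100) = 10 ✓

x = 10


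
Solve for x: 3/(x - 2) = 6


Multiply both sides by (x - 2): 3 = 6(x - 2)
Distribute: 3 = 6x - 12
6x = 3 + 12 = 15
x = 5/2

x = 5/2


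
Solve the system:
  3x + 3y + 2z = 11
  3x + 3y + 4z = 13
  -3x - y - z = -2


Using Cramer's rule. Expand each determinant along the first row.
D  = 3*[3*(-1) - 4*(-1)] - 3*[3*(-1) - 4*(-3)] + 2*[3*(-1) - 3*(-3)]
  = 3*(1) - 3*(9) + 2*(6) = -12
Dx = 11*[3*(-1) - 4*(-1)] - 3*[13*(-1) - 4*(-2)] + 2*[13*(-1) - 3*(-2)]
  = 11*(1) - 3*(-5) + 2*(-7) = 12
Dy = 3*[13*(-1) - 4*(-2)] - 11*[3*(-1) - 4*(-3)] + 2*[3*(-2) - 13*(-3)]
  = 3*(-5) - 11*(9) + 2*(33) = -48
Dz = 3*[3*(-2) - 13*(-1)] - 3*[3*(-2) - 13*(-3)] + 11*[3*(-1) - 3*(-3)]
  = 3*(7) - 3*(33) + 11*(6) = -12
x = Dx/D = 12/-12 = -1, y = Dy/D = -48/-12 = 4, z = Dz/D = -12/-12 = 1
Check eq1: (3)(-1) + (3)(4) + (2)(1) = 11 = 11 ✓
Check eq2: (3)(-1) + (3)(4) + (4)(1) = 13 = 13 ✓
Check eq3: (-3)(-1) + (-1)(4) + (-1)(1) = -2 = -2 ✓

x = -1, y = 4, z = 1


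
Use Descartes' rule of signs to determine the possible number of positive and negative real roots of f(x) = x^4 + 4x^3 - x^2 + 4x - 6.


Descartes' rule of signs:

For positive roots, count sign changes in f(x) = x^4 + 4x^3 - x^2 + 4x - 6:
Signs of coefficients: +, +, -, +, -
Number of sign changes: 3
Possible positive real roots: 3, 1

For negative roots, examine f(-x) = x^4 - 4x^3 - x^2 - 4x - 6:
Signs of coefficients: +, -, -, -, -
Number of sign changes: 1
Possible negative real roots: 1

Positive roots: 3 or 1; Negative roots: 1


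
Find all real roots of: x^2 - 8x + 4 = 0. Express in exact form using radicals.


Using the quadratic formula: x = (-b ± sqrt(b^2 - 4ac)) / (2a)
Here a = 1, b = -8, c = 4
Discriminant = b^2 - 4ac = (-8)^2 - 4(1)(4) = 64 - 16 = 48
Since discriminant = 48 > 0, there are two real roots.
x = (8 ± 4*sqrt(3)) / 2
Simplifying: x = 4 ± 2*sqrt(3)
Numerically: x ≈ 7.4641 or x ≈ 0.5359

x = 4 + 2*sqrt(3) or x = 4 - 2*sqrt(3)


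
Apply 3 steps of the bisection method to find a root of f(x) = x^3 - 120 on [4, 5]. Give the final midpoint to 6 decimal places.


f(x) = x^3 - 120
f(4) = -56 < 0
f(5) = 5 > 0

Step 1: midpoint = (4.000000 + 5.000000)/2 = 4.500000
  f(4.500000) = -28.875000
  f(mid) < 0, so root is in [4.500000, 5.000000]

Step 2: midpoint = (4.500000 + 5.000000)/2 = 4.750000
  f(4.750000) = -12.828125
  f(mid) < 0, so root is in [4.750000, 5.000000]

Step 3: midpoint = (4.750000 + 5.000000)/2 = 4.875000
  f(4.875000) = -4.142578
  f(mid) < 0, so root is in [4.875000, 5.000000]

midpoint = 4.875000


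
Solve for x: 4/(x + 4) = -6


Multiply both sides by (x + 4): 4 = -6(x + 4)
Distribute: 4 = -6x - 24
-6x = 4 + 24 = 28
x = -14/3

x = -14/3


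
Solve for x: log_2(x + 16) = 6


Convert to exponential form: x + 16 = 2^6 = 64
x = 64 - 16 = 48
Check: log_2(48 + 16) = log_2(64) = log_2(64) = 6 ✓

x = 48


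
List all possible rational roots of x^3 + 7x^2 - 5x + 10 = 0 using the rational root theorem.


Rational root theorem: possible roots are ±p/q where:
  p divides the constant term (10): p ∈ {1, 2, 5, 10}
  q divides the leading coefficient (1): q ∈ {1}

All possible rational roots: -10, -5, -2, -1, 1, 2, 5, 10

-10, -5, -2, -1, 1, 2, 5, 10


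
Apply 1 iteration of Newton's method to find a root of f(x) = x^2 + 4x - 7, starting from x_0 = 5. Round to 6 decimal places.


Newton's method: x_(n+1) = x_n - f(x_n)/f'(x_n)
f(x) = x^2 + 4x - 7
f'(x) = 2x + 4

Iteration 1:
  f(5.000000) = 38.000000
  f'(5.000000) = 14.000000
  x_1 = 5.000000 - (38.000000)/(14.000000) = 2.285714

x_1 = 2.285714


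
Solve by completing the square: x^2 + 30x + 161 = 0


Start: x^2 + 30x + 161 = 0
Move constant: x^2 + 30x = -161
Half of 30 is 15, squared is 225
Add 225 to both sides: x^2 + 30x + 225 = 64
(x + 15)^2 = 64
x + 15 = ±8
x = -15 + 8 = -7 or x = -15 - 8 = -23

x = -23, x = -7


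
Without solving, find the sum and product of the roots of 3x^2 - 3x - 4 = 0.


By Vieta's formulas for ax^2 + bx + c = 0:
  Sum of roots = -b/a
  Product of roots = c/a

Here a = 3, b = -3, c = -4
Sum = -(-3)/3 = 1
Product = -4/3 = -4/3

Sum = 1, Product = -4/3


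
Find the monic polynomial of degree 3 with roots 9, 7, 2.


A monic polynomial with roots 9, 7, 2 is:
p(x) = (x - 9)(x - 7)(x - 2)
After multiplying by (x - 9): x - 9
After multiplying by (x - 7): x^2 - 16x + 63
After multiplying by (x - 2): x^3 - 18x^2 + 95x - 126

x^3 - 18x^2 + 95x - 126


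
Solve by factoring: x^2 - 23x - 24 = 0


We need two numbers that multiply to -24 and add to -23.
Those numbers are 1 and -24 (since 1 * (-24) = -24 and 1 + (-24) = -23).
So x^2 - 23x - 24 = (x + 1)(x - 24) = 0
Setting each factor to zero: x = -1 or x = 24

x = -1, x = 24


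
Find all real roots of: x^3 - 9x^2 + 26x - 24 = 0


Let p(x) = x^3 - 9x^2 + 26x - 24. By the rational root theorem (leading coefficient 1), any rational root is an integer divisor of 24: try ±1, ±2, ... in turn.
Test x = 1: value = -6 ≠ 0.
Test x = -1: value = -60 ≠ 0.
Test x = 2: value = 0 ✓, so (x - 2) is a factor.
Synthetic division by (x - 2): bring down 1; 1(2) - 9 = -7; (-7)(2) + 26 = 12; 12(2) - 24 = 0 → quotient x^2 - 7x + 12, remainder 0.
Solve the quadratic x^2 - 7x + 12 = 0: discriminant = (-7)^2 - 4(1)(12) = 49 - 48 = 1.
sqrt(1) = 1, so x = (7 ± 1)/2: x = 4 or x = 3.

x = 2, x = 3, x = 4


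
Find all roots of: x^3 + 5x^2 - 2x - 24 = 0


Let p(x) = x^3 + 5x^2 - 2x - 24. By the rational root theorem (leading coefficient 1), any rational root is an integer divisor of 24: try ±1, ±2, ... in turn.
Test x = 1: value = -20 ≠ 0.
Test x = -1: value = -18 ≠ 0.
Test x = 2: value = 0 ✓, so (x - 2) is a factor.
Synthetic division by (x - 2): bring down 1; 1(2) + 5 = 7; 7(2) - 2 = 12; 12(2) - 24 = 0 → quotient x^2 + 7x + 12, remainder 0.
Solve the quadratic x^2 + 7x + 12 = 0: discriminant = 7^2 - 4(1)(12) = 49 - 48 = 1.
sqrt(1) = 1, so x = (-7 ± 1)/2: x = -3 or x = -4.
Collecting all roots found:

x = -4, x = -3, x = 2


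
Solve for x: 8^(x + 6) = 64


Express both sides with the same base.
64 = 8^2
Since the bases match, equate exponents: x + 6 = 2
So x = 2 - (6) = -4

x = -4


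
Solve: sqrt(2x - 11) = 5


Square both sides: 2x - 11 = 5^2 = 25
2x = 25 + 11 = 36
x = 18
Check: sqrt(2*18 - 11) = sqrt(25) = 5 ✓

x = 18


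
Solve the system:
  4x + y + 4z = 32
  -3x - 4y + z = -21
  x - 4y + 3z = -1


Using Cramer's rule. Expand each determinant along the first row.
D  = 4*[(-4)*3 - 1*(-4)] - 1*[(-3)*3 - 1*1] + 4*[(-3)*(-4) - (-4)*1]
  = 4*(-8) - 1*(-10) + 4*(16) = 42
Dx = 32*[(-4)*3 - 1*(-4)] - 1*[(-21)*3 - 1*(-1)] + 4*[(-21)*(-4) - (-4)*(-1)]
  = 32*(-8) - 1*(-62) + 4*(80) = 126
Dy = 4*[(-21)*3 - 1*(-1)] - 32*[(-3)*3 - 1*1] + 4*[(-3)*(-1) - (-21)*1]
  = 4*(-62) - 32*(-10) + 4*(24) = 168
Dz = 4*[(-4)*(-1) - (-21)*(-4)] - 1*[(-3)*(-1) - (-21)*1] + 32*[(-3)*(-4) - (-4)*1]
  = 4*(-80) - 1*(24) + 32*(16) = 168
x = Dx/D = 126/42 = 3, y = Dy/D = 168/42 = 4, z = Dz/D = 168/42 = 4
Check eq1: (4)(3) + (1)(4) + (4)(4) = 32 = 32 ✓
Check eq2: (-3)(3) + (-4)(4) + (1)(4) = -21 = -21 ✓
Check eq3: (1)(3) + (-4)(4) + (3)(4) = -1 = -1 ✓

x = 3, y = 4, z = 4


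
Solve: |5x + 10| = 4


An absolute value equation |expr| = 4 gives two cases:
Case 1: 5x + 10 = 4
  5x = -6, so x = -6/5
Case 2: 5x + 10 = -4
  5x = -14, so x = -14/5

x = -14/5, x = -6/5


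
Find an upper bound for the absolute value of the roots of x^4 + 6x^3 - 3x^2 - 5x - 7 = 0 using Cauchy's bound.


Cauchy's bound: all roots r satisfy |r| <= 1 + max(|a_i/a_n|) for i = 0,...,n-1
where a_n is the leading coefficient.

Coefficients: [1, 6, -3, -5, -7]
Leading coefficient a_n = 1
Ratios |a_i/a_n|: 6, 3, 5, 7
Maximum ratio: 7
Cauchy's bound: |r| <= 1 + 7 = 8

Upper bound = 8


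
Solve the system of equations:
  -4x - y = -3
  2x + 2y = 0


Using Cramer's rule:
Determinant D = (-4)(2) - (2)(-1) = -8 + 2 = -6
Dx = (-3)(2) - (0)(-1) = -6 - 0 = -6
Dy = (-4)(0) - (2)(-3) = 0 + 6 = 6
x = Dx/D = -6/-6 = 1
y = Dy/D = 6/-6 = -1

x = 1, y = -1


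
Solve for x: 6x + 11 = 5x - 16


Starting with: 6x + 11 = 5x - 16
Move all x terms to left: (6 - 5)x = -16 - 11
Simplify: x = -27
Divide both sides by 1: x = -27

x = -27


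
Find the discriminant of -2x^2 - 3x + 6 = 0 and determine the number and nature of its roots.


For ax^2 + bx + c = 0, discriminant D = b^2 - 4ac
Here a = -2, b = -3, c = 6
D = (-3)^2 - 4(-2)(6) = 9 + 48 = 57

D = 57 > 0 but not a perfect square
The equation has 2 distinct real irrational roots.

Discriminant = 57, 2 distinct real irrational roots


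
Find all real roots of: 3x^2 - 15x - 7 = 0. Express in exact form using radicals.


Using the quadratic formula: x = (-b ± sqrt(b^2 - 4ac)) / (2a)
Here a = 3, b = -15, c = -7
Discriminant = b^2 - 4ac = (-15)^2 - 4(3)(-7) = 225 + 84 = 309
Since discriminant = 309 > 0, there are two real roots.
x = (15 ± sqrt(309)) / 6
Numerically: x ≈ 5.4297 or x ≈ -0.4297

x = (15 + sqrt(309)) / 6 or x = (15 - sqrt(309)) / 6


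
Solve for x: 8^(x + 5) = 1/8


Express both sides with the same base.
1/8 = 8^(-1)
Since the bases match, equate exponents: x + 5 = -1
So x = -1 - (5) = -6

x = -6


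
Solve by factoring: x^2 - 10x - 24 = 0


We need two numbers that multiply to -24 and add to -10.
Those numbers are 2 and -12 (since 2 * (-12) = -24 and 2 + (-12) = -10).
So x^2 - 10x - 24 = (x + 2)(x - 12) = 0
Setting each factor to zero: x = -2 or x = 12

x = -2, x = 12


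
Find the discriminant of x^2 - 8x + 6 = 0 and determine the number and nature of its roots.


For ax^2 + bx + c = 0, discriminant D = b^2 - 4ac
Here a = 1, b = -8, c = 6
D = (-8)^2 - 4(1)(6) = 64 - 24 = 40

D = 40 > 0 but not a perfect square
The equation has 2 distinct real irrational roots.

Discriminant = 40, 2 distinct real irrational roots


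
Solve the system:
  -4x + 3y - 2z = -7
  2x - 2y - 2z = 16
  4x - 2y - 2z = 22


Using Cramer's rule. Expand each determinant along the first row.
D  = (-4)*[(-2)*(-2) - (-2)*(-2)] - 3*[2*(-2) - (-2)*4] + (-2)*[2*(-2) - (-2)*4]
  = (-4)*(0) - 3*(4) + (-2)*(4) = -20
Dx = (-7)*[(-2)*(-2) - (-2)*(-2)] - 3*[16*(-2) - (-2)*22] + (-2)*[16*(-2) - (-2)*22]
  = (-7)*(0) - 3*(12) + (-2)*(12) = -60
Dy = (-4)*[16*(-2) - (-2)*22] - (-7)*[2*(-2) - (-2)*4] + (-2)*[2*22 - 16*4]
  = (-4)*(12) - (-7)*(4) + (-2)*(-20) = 20
Dz = (-4)*[(-2)*22 - 16*(-2)] - 3*[2*22 - 16*4] + (-7)*[2*(-2) - (-2)*4]
  = (-4)*(-12) - 3*(-20) + (-7)*(4) = 80
x = Dx/D = -60/-20 = 3, y = Dy/D = 20/-20 = -1, z = Dz/D = 80/-20 = -4
Check eq1: (-4)(3) + (3)(-1) + (-2)(-4) = -7 = -7 ✓
Check eq2: (2)(3) + (-2)(-1) + (-2)(-4) = 16 = 16 ✓
Check eq3: (4)(3) + (-2)(-1) + (-2)(-4) = 22 = 22 ✓

x = 3, y = -1, z = -4


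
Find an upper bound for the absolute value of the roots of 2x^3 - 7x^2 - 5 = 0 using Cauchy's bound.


Cauchy's bound: all roots r satisfy |r| <= 1 + max(|a_i/a_n|) for i = 0,...,n-1
where a_n is the leading coefficient.

Coefficients: [2, -7, 0, -5]
Leading coefficient a_n = 2
Ratios |a_i/a_n|: 7/2, 0, 5/2
Maximum ratio: 7/2
Cauchy's bound: |r| <= 1 + 7/2 = 9/2

Upper bound = 9/2


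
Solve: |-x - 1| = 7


An absolute value equation |expr| = 7 gives two cases:
Case 1: -x - 1 = 7
  -x = 8, so x = -8
Case 2: -x - 1 = -7
  -x = -6, so x = 6

x = -8, x = 6


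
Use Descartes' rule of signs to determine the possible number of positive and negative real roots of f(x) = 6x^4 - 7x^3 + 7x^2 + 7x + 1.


Descartes' rule of signs:

For positive roots, count sign changes in f(x) = 6x^4 - 7x^3 + 7x^2 + 7x + 1:
Signs of coefficients: +, -, +, +, +
Number of sign changes: 2
Possible positive real roots: 2, 0

For negative roots, examine f(-x) = 6x^4 + 7x^3 + 7x^2 - 7x + 1:
Signs of coefficients: +, +, +, -, +
Number of sign changes: 2
Possible negative real roots: 2, 0

Positive roots: 2 or 0; Negative roots: 2 or 0


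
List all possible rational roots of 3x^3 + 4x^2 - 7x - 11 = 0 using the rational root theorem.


Rational root theorem: possible roots are ±p/q where:
  p divides the constant term (-11): p ∈ {1, 11}
  q divides the leading coefficient (3): q ∈ {1, 3}

All possible rational roots: -11, -11/3, -1, -1/3, 1/3, 1, 11/3, 11

-11, -11/3, -1, -1/3, 1/3, 1, 11/3, 11


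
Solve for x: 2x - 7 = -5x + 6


Starting with: 2x - 7 = -5x + 6
Move all x terms to left: (2 + 5)x = 6 + 7
Simplify: 7x = 13
Divide both sides by 7: x = 13/7

x = 13/7


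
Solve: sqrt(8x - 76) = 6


Square both sides: 8x - 76 = 6^2 = 36
8x = 36 + 76 = 112
x = 14
Check: sqrt(8*14 - 76) = sqrt(36) = 6 ✓

x = 14


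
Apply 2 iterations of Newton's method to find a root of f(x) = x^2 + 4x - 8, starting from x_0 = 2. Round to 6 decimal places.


Newton's method: x_(n+1) = x_n - f(x_n)/f'(x_n)
f(x) = x^2 + 4x - 8
f'(x) = 2x + 4

Iteration 1:
  f(2.000000) = 4.000000
  f'(2.000000) = 8.000000
  x_1 = 2.000000 - (4.000000)/(8.000000) = 1.500000

Iteration 2:
  f(1.500000) = 0.250000
  f'(1.500000) = 7.000000
  x_2 = 1.500000 - (0.250000)/(7.000000) = 1.464286

x_2 = 1.464286


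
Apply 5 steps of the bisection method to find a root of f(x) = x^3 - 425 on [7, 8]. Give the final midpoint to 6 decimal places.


f(x) = x^3 - 425
f(7) = -82 < 0
f(8) = 87 > 0

Step 1: midpoint = (7.000000 + 8.000000)/2 = 7.500000
  f(7.500000) = -3.125000
  f(mid) < 0, so root is in [7.500000, 8.000000]

Step 2: midpoint = (7.500000 + 8.000000)/2 = 7.750000
  f(7.750000) = 40.484375
  f(mid) > 0, so root is in [7.500000, 7.750000]

Step 3: midpoint = (7.500000 + 7.750000)/2 = 7.625000
  f(7.625000) = 18.322266
  f(mid) > 0, so root is in [7.500000, 7.625000]

Step 4: midpoint = (7.500000 + 7.625000)/2 = 7.562500
  f(7.562500) = 7.510010
  f(mid) > 0, so root is in [7.500000, 7.562500]

Step 5: midpoint = (7.500000 + 7.562500)/2 = 7.531250
  f(7.531250) = 2.170441
  f(mid) > 0, so root is in [7.500000, 7.531250]

midpoint = 7.531250


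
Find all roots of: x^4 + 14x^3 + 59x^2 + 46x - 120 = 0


Let p(x) = x^4 + 14x^3 + 59x^2 + 46x - 120. By the rational root theorem (leading coefficient 1), any rational root is an integer divisor of 120: try ±1, ±2, ... in turn.
Test x = 1: value = 0 ✓, so (x - 1) is a factor.
Synthetic division by (x - 1): bring down 1; 1(1) + 14 = 15; 15(1) + 59 = 74; 74(1) + 46 = 120; 120(1) - 120 = 0 → quotient x^3 + 15x^2 + 74x + 120, remainder 0.
Continue with the quotient x^3 + 15x^2 + 74x + 120 (candidates must divide 120; re-test x = 1 first in case it repeats).
Test x = 1: value = 210 ≠ 0.
Test x = -1: value = 60 ≠ 0.
Test x = 2: value = 336 ≠ 0.
Test x = -2: value = 24 ≠ 0.
Test x = 3: value = 504 ≠ 0.
Test x = -3: value = 6 ≠ 0.
Test x = 4: value = 720 ≠ 0.
Test x = -4: value = 0 ✓, so (x + 4) is a factor.
Synthetic division by (x + 4): bring down 1; 1(-4) + 15 = 11; 11(-4) + 74 = 30; 30(-4) + 120 = 0 → quotient x^2 + 11x + 30, remainder 0.
Solve the quadratic x^2 + 11x + 30 = 0: discriminant = 11^2 - 4(1)(30) = 121 - 120 = 1.
sqrt(1) = 1, so x = (-11 ± 1)/2: x = -5 or x = -6.
Collecting all roots found:

x = -6, x = -5, x = -4, x = 1


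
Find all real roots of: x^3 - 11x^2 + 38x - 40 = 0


Let p(x) = x^3 - 11x^2 + 38x - 40. By the rational root theorem (leading coefficient 1), any rational root is an integer divisor of 40: try ±1, ±2, ... in turn.
Test x = 1: value = -12 ≠ 0.
Test x = -1: value = -90 ≠ 0.
Test x = 2: value = 0 ✓, so (x - 2) is a factor.
Synthetic division by (x - 2): bring down 1; 1(2) - 11 = -9; (-9)(2) + 38 = 20; 20(2) - 40 = 0 → quotient x^2 - 9x + 20, remainder 0.
Solve the quadratic x^2 - 9x + 20 = 0: discriminant = (-9)^2 - 4(1)(20) = 81 - 80 = 1.
sqrt(1) = 1, so x = (9 ± 1)/2: x = 5 or x = 4.

x = 2, x = 4, x = 5


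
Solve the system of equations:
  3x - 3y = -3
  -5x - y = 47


Using Cramer's rule:
Determinant D = (3)(-1) - (-5)(-3) = -3 - 15 = -18
Dx = (-3)(-1) - (47)(-3) = 3 + 141 = 144
Dy = (3)(47) - (-5)(-3) = 141 - 15 = 126
x = Dx/D = 144/-18 = -8
y = Dy/D = 126/-18 = -7

x = -8, y = -7


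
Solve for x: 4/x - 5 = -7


Subtract -5 from both sides: 4/x = -2
Multiply both sides by x: 4 = -2 * x
Divide by -2: x = -2

x = -2


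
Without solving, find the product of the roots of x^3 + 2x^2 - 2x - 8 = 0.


By Vieta's formulas for x^3 + bx^2 + cx + d = 0:
  r1 + r2 + r3 = -b/a = -2
  r1*r2 + r1*r3 + r2*r3 = c/a = -2
  r1*r2*r3 = -d/a = 8


Product = 8


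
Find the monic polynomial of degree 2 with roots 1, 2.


A monic polynomial with roots 1, 2 is:
p(x) = (x - 1)(x - 2)
After multiplying by (x - 1): x - 1
After multiplying by (x - 2): x^2 - 3x + 2

x^2 - 3x + 2


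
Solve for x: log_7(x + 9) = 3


Convert to exponential form: x + 9 = 7^3 = 343
x = 343 - 9 = 334
Check: log_7(334 + 9) = log_7(343) = log_7(343) = 3 ✓

x = 334


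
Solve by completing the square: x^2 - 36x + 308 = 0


Start: x^2 - 36x + 308 = 0
Move constant: x^2 - 36x = -308
Half of -36 is -18, squared is 324
Add 324 to both sides: x^2 - 36x + 324 = 16
(x - 18)^2 = 16
x - 18 = ±4
x = 18 + 4 = 22 or x = 18 - 4 = 14

x = 14, x = 22


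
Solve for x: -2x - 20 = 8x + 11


Starting with: -2x - 20 = 8x + 11
Move all x terms to left: (-2 - 8)x = 11 + 20
Simplify: -10x = 31
Divide both sides by -10: x = -31/10

x = -31/10


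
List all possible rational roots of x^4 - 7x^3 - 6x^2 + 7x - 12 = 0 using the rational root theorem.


Rational root theorem: possible roots are ±p/q where:
  p divides the constant term (-12): p ∈ {1, 2, 3, 4, 6, 12}
  q divides the leading coefficient (1): q ∈ {1}

All possible rational roots: -12, -6, -4, -3, -2, -1, 1, 2, 3, 4, 6, 12

-12, -6, -4, -3, -2, -1, 1, 2, 3, 4, 6, 12


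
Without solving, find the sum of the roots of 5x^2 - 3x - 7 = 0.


By Vieta's formulas for ax^2 + bx + c = 0:
  Sum of roots = -b/a
  Product of roots = c/a

Here a = 5, b = -3, c = -7
Sum = -(-3)/5 = 3/5
Product = -7/5 = -7/5

Sum = 3/5


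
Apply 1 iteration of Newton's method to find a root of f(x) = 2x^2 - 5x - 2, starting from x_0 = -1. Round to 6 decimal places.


Newton's method: x_(n+1) = x_n - f(x_n)/f'(x_n)
f(x) = 2x^2 - 5x - 2
f'(x) = 4x - 5

Iteration 1:
  f(-1.000000) = 5.000000
  f'(-1.000000) = -9.000000
  x_1 = -1.000000 - (5.000000)/(-9.000000) = -0.444444

x_1 = -0.444444


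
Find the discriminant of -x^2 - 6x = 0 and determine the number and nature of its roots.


For ax^2 + bx + c = 0, discriminant D = b^2 - 4ac
Here a = -1, b = -6, c = 0
D = (-6)^2 - 4(-1)(0) = 36 - 0 = 36

D = 36 > 0 and is a perfect square (sqrt = 6)
The equation has 2 distinct real rational roots.

Discriminant = 36, 2 distinct real rational roots


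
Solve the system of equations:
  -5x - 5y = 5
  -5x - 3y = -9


Using Cramer's rule:
Determinant D = (-5)(-3) - (-5)(-5) = 15 - 25 = -10
Dx = (5)(-3) - (-9)(-5) = -15 - 45 = -60
Dy = (-5)(-9) - (-5)(5) = 45 + 25 = 70
x = Dx/D = -60/-10 = 6
y = Dy/D = 70/-10 = -7

x = 6, y = -7


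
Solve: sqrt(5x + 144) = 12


Square both sides: 5x + 144 = 12^2 = 144
5x = 144 - 144 = 0
x = 0
Check: sqrt(5*0 + 144) = sqrt(144) = 12 ✓

x = 0


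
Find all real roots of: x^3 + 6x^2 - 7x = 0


The constant term is 0, so x = 0 is a root. Factor out x:
  x(x^2 + 6x - 7) = 0
Solve the quadratic x^2 + 6x - 7 = 0: discriminant = 6^2 - 4(1)(-7) = 36 + 28 = 64.
sqrt(64) = 8, so x = (-6 ± 8)/2: x = 1 or x = -7.

x = -7, x = 0, x = 1


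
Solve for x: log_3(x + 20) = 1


Convert to exponential form: x + 20 = 3^1 = 3
x = 3 - 20 = -17
Check: log_3(-17 + 20) = log_3(3) = log_3(3) = 1 ✓

x = -17


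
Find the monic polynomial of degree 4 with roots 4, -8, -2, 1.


A monic polynomial with roots 4, -8, -2, 1 is:
p(x) = (x - 4)(x + 8)(x + 2)(x - 1)
After multiplying by (x - 4): x - 4
After multiplying by (x + 8): x^2 + 4x - 32
After multiplying by (x + 2): x^3 + 6x^2 - 24x - 64
After multiplying by (x - 1): x^4 + 5x^3 - 30x^2 - 40x + 64

x^4 + 5x^3 - 30x^2 - 40x + 64


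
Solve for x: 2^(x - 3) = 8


Express both sides with the same base.
8 = 2^3
Since the bases match, equate exponents: x - 3 = 3
So x = 3 - (-3) = 6

x = 6


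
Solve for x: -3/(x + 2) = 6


Multiply both sides by (x + 2): -3 = 6(x + 2)
Distribute: -3 = 6x + 12
6x = -3 - 12 = -15
x = -5/2

x = -5/2


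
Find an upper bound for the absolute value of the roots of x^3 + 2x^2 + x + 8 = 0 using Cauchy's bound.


Cauchy's bound: all roots r satisfy |r| <= 1 + max(|a_i/a_n|) for i = 0,...,n-1
where a_n is the leading coefficient.

Coefficients: [1, 2, 1, 8]
Leading coefficient a_n = 1
Ratios |a_i/a_n|: 2, 1, 8
Maximum ratio: 8
Cauchy's bound: |r| <= 1 + 8 = 9

Upper bound = 9


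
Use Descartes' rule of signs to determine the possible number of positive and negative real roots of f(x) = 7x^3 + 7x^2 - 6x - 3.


Descartes' rule of signs:

For positive roots, count sign changes in f(x) = 7x^3 + 7x^2 - 6x - 3:
Signs of coefficients: +, +, -, -
Number of sign changes: 1
Possible positive real roots: 1

For negative roots, examine f(-x) = -7x^3 + 7x^2 + 6x - 3:
Signs of coefficients: -, +, +, -
Number of sign changes: 2
Possible negative real roots: 2, 0

Positive roots: 1; Negative roots: 2 or 0


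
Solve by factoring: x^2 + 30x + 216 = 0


We need two numbers that multiply to 216 and add to 30.
Those numbers are 18 and 12 (since 18 * 12 = 216 and 18 + 12 = 30).
So x^2 + 30x + 216 = (x + 18)(x + 12) = 0
Setting each factor to zero: x = -18 or x = -12

x = -18, x = -12


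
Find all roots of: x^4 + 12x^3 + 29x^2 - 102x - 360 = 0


Let p(x) = x^4 + 12x^3 + 29x^2 - 102x - 360. By the rational root theorem (leading coefficient 1), any rational root is an integer divisor of 360: try ±1, ±2, ... in turn.
Test x = 1: value = -420 ≠ 0.
Test x = -1: value = -240 ≠ 0.
Test x = 2: value = -336 ≠ 0.
Test x = -2: value = -120 ≠ 0.
Test x = 3: value = 0 ✓, so (x - 3) is a factor.
Synthetic division by (x - 3): bring down 1; 1(3) + 12 = 15; 15(3) + 29 = 74; 74(3) - 102 = 120; 120(3) - 360 = 0 → quotient x^3 + 15x^2 + 74x + 120, remainder 0.
Continue with the quotient x^3 + 15x^2 + 74x + 120 (candidates must divide 120; re-test x = 3 first in case it repeats).
Test x = 3: value = 504 ≠ 0.
Test x = -3: value = 6 ≠ 0.
Test x = 4: value = 720 ≠ 0.
Test x = -4: value = 0 ✓, so (x + 4) is a factor.
Synthetic division by (x + 4): bring down 1; 1(-4) + 15 = 11; 11(-4) + 74 = 30; 30(-4) + 120 = 0 → quotient x^2 + 11x + 30, remainder 0.
Solve the quadratic x^2 + 11x + 30 = 0: discriminant = 11^2 - 4(1)(30) = 121 - 120 = 1.
sqrt(1) = 1, so x = (-11 ± 1)/2: x = -5 or x = -6.
Collecting all roots found:

x = -6, x = -5, x = -4, x = 3


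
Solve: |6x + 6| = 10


An absolute value equation |expr| = 10 gives two cases:
Case 1: 6x + 6 = 10
  6x = 4, so x = 2/3
Case 2: 6x + 6 = -10
  6x = -16, so x = -8/3

x = -8/3, x = 2/3


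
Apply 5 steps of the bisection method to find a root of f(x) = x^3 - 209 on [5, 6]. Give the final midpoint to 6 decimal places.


f(x) = x^3 - 209
f(5) = -84 < 0
f(6) = 7 > 0

Step 1: midpoint = (5.000000 + 6.000000)/2 = 5.500000
  f(5.500000) = -42.625000
  f(mid) < 0, so root is in [5.500000, 6.000000]

Step 2: midpoint = (5.500000 + 6.000000)/2 = 5.750000
  f(5.750000) = -18.890625
  f(mid) < 0, so root is in [5.750000, 6.000000]

Step 3: midpoint = (5.750000 + 6.000000)/2 = 5.875000
  f(5.875000) = -6.220703
  f(mid) < 0, so root is in [5.875000, 6.000000]

Step 4: midpoint = (5.875000 + 6.000000)/2 = 5.937500
  f(5.937500) = 0.320068
  f(mid) > 0, so root is in [5.875000, 5.937500]

Step 5: midpoint = (5.875000 + 5.937500)/2 = 5.906250
  f(5.906250) = -2.967621
  f(mid) < 0, so root is in [5.906250, 5.937500]

midpoint = 5.906250


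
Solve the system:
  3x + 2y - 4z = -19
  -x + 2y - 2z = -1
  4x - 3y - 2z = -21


Using Cramer's rule. Expand each determinant along the first row.
D  = 3*[2*(-2) - (-2)*(-3)] - 2*[(-1)*(-2) - (-2)*4] + (-4)*[(-1)*(-3) - 2*4]
  = 3*(-10) - 2*(10) + (-4)*(-5) = -30
Dx = (-19)*[2*(-2) - (-2)*(-3)] - 2*[(-1)*(-2) - (-2)*(-21)] + (-4)*[(-1)*(-3) - 2*(-21)]
  = (-19)*(-10) - 2*(-40) + (-4)*(45) = 90
Dy = 3*[(-1)*(-2) - (-2)*(-21)] - (-19)*[(-1)*(-2) - (-2)*4] + (-4)*[(-1)*(-21) - (-1)*4]
  = 3*(-40) - (-19)*(10) + (-4)*(25) = -30
Dz = 3*[2*(-21) - (-1)*(-3)] - 2*[(-1)*(-21) - (-1)*4] + (-19)*[(-1)*(-3) - 2*4]
  = 3*(-45) - 2*(25) + (-19)*(-5) = -90
x = Dx/D = 90/-30 = -3, y = Dy/D = -30/-30 = 1, z = Dz/D = -90/-30 = 3
Check eq1: (3)(-3) + (2)(1) + (-4)(3) = -19 = -19 ✓
Check eq2: (-1)(-3) + (2)(1) + (-2)(3) = -1 = -1 ✓
Check eq3: (4)(-3) + (-3)(1) + (-2)(3) = -21 = -21 ✓

x = -3, y = 1, z = 3


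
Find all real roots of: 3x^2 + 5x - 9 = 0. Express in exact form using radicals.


Using the quadratic formula: x = (-b ± sqrt(b^2 - 4ac)) / (2a)
Here a = 3, b = 5, c = -9
Discriminant = b^2 - 4ac = 5^2 - 4(3)(-9) = 25 + 108 = 133
Since discriminant = 133 > 0, there are two real roots.
x = (-5 ± sqrt(133)) / 6
Numerically: x ≈ 1.0888 or x ≈ -2.7554

x = (-5 + sqrt(133)) / 6 or x = (-5 - sqrt(133)) / 6


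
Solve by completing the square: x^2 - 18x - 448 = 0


Start: x^2 - 18x - 448 = 0
Move constant: x^2 - 18x = 448
Half of -18 is -9, squared is 81
Add 81 to both sides: x^2 - 18x + 81 = 529
(x - 9)^2 = 529
x - 9 = ±23
x = 9 + 23 = 32 or x = 9 - 23 = -14

x = -14, x = 32


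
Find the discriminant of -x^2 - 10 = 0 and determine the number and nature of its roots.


For ax^2 + bx + c = 0, discriminant D = b^2 - 4ac
Here a = -1, b = 0, c = -10
D = (0)^2 - 4(-1)(-10) = 0 - 40 = -40

D = -40 < 0
The equation has no real roots (2 complex conjugate roots).

Discriminant = -40, no real roots (2 complex conjugate roots)


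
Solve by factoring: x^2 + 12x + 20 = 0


We need two numbers that multiply to 20 and add to 12.
Those numbers are 10 and 2 (since 10 * 2 = 20 and 10 + 2 = 12).
So x^2 + 12x + 20 = (x + 10)(x + 2) = 0
Setting each factor to zero: x = -10 or x = -2

x = -10, x = -2


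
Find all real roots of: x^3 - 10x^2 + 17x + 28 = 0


Let p(x) = x^3 - 10x^2 + 17x + 28. By the rational root theorem (leading coefficient 1), any rational root is an integer divisor of 28: try ±1, ±2, ... in turn.
Test x = 1: value = 36 ≠ 0.
Test x = -1: value = 0 ✓, so (x + 1) is a factor.
Synthetic division by (x + 1): bring down 1; 1(-1) - 10 = -11; (-11)(-1) + 17 = 28; 28(-1) + 28 = 0 → quotient x^2 - 11x + 28, remainder 0.
Solve the quadratic x^2 - 11x + 28 = 0: discriminant = (-11)^2 - 4(1)(28) = 121 - 112 = 9.
sqrt(9) = 3, so x = (11 ± 3)/2: x = 7 or x = 4.

x = -1, x = 4, x = 7


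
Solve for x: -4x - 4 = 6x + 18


Starting with: -4x - 4 = 6x + 18
Move all x terms to left: (-4 - 6)x = 18 + 4
Simplify: -10x = 22
Divide both sides by -10: x = -11/5

x = -11/5


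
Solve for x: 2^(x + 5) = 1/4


Express both sides with the same base.
1/4 = 2^(-2)
Since the bases match, equate exponents: x + 5 = -2
So x = -2 - (5) = -7

x = -7


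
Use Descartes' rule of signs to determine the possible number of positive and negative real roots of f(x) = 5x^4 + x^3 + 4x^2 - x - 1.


Descartes' rule of signs:

For positive roots, count sign changes in f(x) = 5x^4 + x^3 + 4x^2 - x - 1:
Signs of coefficients: +, +, +, -, -
Number of sign changes: 1
Possible positive real roots: 1

For negative roots, examine f(-x) = 5x^4 - x^3 + 4x^2 + x - 1:
Signs of coefficients: +, -, +, +, -
Number of sign changes: 3
Possible negative real roots: 3, 1

Positive roots: 1; Negative roots: 3 or 1
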